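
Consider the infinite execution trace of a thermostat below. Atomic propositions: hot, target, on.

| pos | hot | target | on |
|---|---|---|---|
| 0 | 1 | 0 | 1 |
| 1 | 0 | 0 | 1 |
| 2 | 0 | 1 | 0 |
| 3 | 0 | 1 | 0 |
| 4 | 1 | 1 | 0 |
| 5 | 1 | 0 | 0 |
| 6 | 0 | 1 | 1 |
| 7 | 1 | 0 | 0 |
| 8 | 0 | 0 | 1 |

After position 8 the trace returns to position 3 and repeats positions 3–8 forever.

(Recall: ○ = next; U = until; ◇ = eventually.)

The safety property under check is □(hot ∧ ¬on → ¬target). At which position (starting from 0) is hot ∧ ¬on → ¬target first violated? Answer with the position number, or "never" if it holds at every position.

Check hot ∧ ¬on → ¬target at each position in order: 0 ✓, 1 ✓, 2 ✓, 3 ✓.
At position 4 the labels are {hot, target}, so hot ∧ ¬on → ¬target is false there. This is the first violation.

4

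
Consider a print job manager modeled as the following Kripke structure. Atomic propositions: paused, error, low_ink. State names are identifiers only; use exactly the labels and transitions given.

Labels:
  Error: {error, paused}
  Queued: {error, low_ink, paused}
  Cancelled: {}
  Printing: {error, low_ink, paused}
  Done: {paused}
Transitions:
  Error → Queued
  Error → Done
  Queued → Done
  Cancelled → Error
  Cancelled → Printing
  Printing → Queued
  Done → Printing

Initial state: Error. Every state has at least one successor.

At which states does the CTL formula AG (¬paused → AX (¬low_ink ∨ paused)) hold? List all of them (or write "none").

{Error, Queued, Cancelled, Printing, Done}

States satisfying ¬paused → AX (¬low_ink ∨ paused): {Error, Queued, Cancelled, Printing, Done}.
States satisfying AG (¬paused → AX (¬low_ink ∨ paused)): {Error, Queued, Cancelled, Printing, Done}.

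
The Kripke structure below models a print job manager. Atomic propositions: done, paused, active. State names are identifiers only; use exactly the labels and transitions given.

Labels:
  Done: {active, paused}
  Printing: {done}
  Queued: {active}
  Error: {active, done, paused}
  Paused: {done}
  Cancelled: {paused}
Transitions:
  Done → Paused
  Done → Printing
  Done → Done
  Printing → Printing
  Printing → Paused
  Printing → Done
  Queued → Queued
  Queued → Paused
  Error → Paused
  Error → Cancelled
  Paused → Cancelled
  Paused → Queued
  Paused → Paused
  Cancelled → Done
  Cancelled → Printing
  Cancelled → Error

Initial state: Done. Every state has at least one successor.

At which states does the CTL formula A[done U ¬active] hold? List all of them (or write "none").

{Printing, Error, Paused, Cancelled}

States satisfying done: {Printing, Error, Paused}.
States satisfying ¬active: {Printing, Paused, Cancelled}.
States satisfying A[done U ¬active]: {Printing, Error, Paused, Cancelled}.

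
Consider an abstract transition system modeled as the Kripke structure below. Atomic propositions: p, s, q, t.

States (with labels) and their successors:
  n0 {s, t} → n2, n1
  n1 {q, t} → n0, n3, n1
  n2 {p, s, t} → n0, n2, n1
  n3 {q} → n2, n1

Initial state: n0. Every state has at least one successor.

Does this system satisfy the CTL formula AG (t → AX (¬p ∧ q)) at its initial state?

States satisfying t → AX (¬p ∧ q): {n3}.
States satisfying AG (t → AX (¬p ∧ q)): ∅.
n0 is reachable from n0 and violates t → AX (¬p ∧ q), so AG fails at n0.
n0 ∉ Sat(AG (t → AX (¬p ∧ q))).

Violated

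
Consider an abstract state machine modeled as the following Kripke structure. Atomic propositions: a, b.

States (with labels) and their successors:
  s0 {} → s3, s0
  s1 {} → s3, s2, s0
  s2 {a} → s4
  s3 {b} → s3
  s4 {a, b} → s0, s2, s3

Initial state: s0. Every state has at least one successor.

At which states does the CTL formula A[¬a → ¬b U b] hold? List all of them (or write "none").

States satisfying ¬a → ¬b: {s0, s1, s2, s4}.
States satisfying b: {s3, s4}.
States satisfying A[¬a → ¬b U b]: {s2, s3, s4}.

{s2, s3, s4}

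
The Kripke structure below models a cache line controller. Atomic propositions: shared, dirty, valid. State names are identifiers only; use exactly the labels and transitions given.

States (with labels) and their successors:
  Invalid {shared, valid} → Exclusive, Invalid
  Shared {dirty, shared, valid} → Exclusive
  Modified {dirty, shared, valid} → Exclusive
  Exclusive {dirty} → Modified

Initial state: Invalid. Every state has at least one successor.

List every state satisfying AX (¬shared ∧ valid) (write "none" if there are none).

States satisfying ¬shared ∧ valid: ∅.
States satisfying AX (¬shared ∧ valid): ∅.

none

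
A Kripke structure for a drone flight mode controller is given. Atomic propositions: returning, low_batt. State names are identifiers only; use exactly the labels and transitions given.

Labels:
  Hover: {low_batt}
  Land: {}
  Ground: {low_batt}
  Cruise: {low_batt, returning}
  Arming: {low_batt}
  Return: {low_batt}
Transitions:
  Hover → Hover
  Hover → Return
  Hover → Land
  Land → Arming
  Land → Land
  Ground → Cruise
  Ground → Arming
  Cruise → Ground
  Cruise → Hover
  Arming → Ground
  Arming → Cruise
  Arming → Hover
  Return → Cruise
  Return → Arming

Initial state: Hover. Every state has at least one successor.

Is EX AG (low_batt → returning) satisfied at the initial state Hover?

States satisfying AG (low_batt → returning): ∅.
States satisfying EX AG (low_batt → returning): ∅.
No suitable path/successor from Hover witnesses the formula.
Hover ∉ Sat(EX AG (low_batt → returning)).

Does not hold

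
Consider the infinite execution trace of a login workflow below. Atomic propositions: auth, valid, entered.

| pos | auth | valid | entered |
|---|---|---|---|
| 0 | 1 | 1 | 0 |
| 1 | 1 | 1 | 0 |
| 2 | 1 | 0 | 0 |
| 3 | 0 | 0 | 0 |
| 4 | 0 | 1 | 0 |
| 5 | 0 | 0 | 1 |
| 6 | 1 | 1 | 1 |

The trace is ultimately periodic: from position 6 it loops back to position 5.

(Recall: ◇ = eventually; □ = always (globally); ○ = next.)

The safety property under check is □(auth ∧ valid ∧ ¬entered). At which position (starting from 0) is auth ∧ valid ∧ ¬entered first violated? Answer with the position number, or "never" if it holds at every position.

2

Check auth ∧ valid ∧ ¬entered at each position in order: 0 ✓, 1 ✓.
At position 2 the labels are {auth}, so auth ∧ valid ∧ ¬entered is false there. This is the first violation.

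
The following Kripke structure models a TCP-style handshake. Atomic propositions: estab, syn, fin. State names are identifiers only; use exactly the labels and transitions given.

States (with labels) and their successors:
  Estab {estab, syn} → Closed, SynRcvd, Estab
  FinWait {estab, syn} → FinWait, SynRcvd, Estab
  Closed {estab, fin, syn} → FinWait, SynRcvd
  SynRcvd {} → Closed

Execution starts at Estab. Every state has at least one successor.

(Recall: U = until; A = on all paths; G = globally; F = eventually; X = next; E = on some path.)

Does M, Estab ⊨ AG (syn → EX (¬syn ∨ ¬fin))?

States satisfying syn → EX (¬syn ∨ ¬fin): {Estab, FinWait, Closed, SynRcvd}.
States satisfying AG (syn → EX (¬syn ∨ ¬fin)): {Estab, FinWait, Closed, SynRcvd}.
Every state reachable from Estab satisfies syn → EX (¬syn ∨ ¬fin).
Estab ∈ Sat(AG (syn → EX (¬syn ∨ ¬fin))).

Yes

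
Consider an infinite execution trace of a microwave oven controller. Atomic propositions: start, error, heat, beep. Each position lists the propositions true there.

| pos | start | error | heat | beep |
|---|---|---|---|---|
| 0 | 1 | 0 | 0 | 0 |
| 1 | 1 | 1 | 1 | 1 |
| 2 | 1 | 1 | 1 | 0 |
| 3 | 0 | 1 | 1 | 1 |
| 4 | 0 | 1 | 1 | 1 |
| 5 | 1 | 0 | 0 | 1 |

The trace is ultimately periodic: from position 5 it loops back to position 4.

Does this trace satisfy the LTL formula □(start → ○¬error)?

start → ○¬error must hold at every position from 0 onward. It fails at position 0, so □(start → ○¬error) is false.
Positions where start holds: 0, 1, 2, 5.
Check ○¬error at each: 0→fails, 1→fails, 2→fails, 5→fails.

Does not hold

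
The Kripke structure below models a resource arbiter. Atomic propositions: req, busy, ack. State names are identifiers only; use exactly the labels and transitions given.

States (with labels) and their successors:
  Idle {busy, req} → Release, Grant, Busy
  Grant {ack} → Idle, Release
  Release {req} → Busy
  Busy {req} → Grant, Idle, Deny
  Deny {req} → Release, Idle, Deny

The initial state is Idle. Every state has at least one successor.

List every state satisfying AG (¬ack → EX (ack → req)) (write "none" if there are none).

{Idle, Grant, Release, Busy, Deny}

States satisfying ¬ack → EX (ack → req): {Idle, Grant, Release, Busy, Deny}.
States satisfying AG (¬ack → EX (ack → req)): {Idle, Grant, Release, Busy, Deny}.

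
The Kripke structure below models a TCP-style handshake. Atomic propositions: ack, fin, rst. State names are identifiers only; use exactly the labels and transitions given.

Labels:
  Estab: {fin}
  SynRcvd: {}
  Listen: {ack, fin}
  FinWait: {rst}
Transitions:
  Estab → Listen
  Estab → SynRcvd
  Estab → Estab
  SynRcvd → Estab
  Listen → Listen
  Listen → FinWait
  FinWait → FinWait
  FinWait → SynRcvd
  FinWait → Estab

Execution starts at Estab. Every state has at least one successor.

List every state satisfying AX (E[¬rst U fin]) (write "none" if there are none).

{Estab, SynRcvd}

States satisfying E[¬rst U fin]: {Estab, SynRcvd, Listen}.
States satisfying AX (E[¬rst U fin]): {Estab, SynRcvd}.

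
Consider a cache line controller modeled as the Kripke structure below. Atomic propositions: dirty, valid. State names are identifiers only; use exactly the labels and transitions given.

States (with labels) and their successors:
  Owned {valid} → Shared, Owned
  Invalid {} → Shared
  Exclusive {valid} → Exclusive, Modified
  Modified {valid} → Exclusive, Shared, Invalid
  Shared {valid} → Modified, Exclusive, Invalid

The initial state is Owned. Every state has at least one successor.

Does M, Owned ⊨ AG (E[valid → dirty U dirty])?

States satisfying E[valid → dirty U dirty]: ∅.
States satisfying AG (E[valid → dirty U dirty]): ∅.
Exclusive is reachable from Owned and violates E[valid → dirty U dirty], so AG fails at Owned.
Owned ∉ Sat(AG (E[valid → dirty U dirty])).

Violated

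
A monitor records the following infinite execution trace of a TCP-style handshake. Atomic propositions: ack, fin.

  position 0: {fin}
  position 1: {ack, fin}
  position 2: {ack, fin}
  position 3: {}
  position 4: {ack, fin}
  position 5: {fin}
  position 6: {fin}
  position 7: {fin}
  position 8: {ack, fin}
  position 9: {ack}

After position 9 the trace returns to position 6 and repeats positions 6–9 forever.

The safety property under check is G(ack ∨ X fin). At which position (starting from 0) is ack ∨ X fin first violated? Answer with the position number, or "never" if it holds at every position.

ack ∨ X fin holds at every position 0..9, and those are all the positions the trace ever visits, so the invariant G(ack ∨ X fin) is never violated.

never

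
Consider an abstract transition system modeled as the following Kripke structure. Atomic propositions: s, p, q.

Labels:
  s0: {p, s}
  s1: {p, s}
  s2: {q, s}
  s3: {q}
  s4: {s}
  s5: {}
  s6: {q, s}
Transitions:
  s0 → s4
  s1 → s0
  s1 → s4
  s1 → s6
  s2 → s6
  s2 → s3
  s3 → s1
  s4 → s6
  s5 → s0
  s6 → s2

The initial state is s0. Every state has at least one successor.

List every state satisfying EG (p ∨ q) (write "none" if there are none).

States satisfying p ∨ q: {s0, s1, s2, s3, s6}.
States satisfying EG (p ∨ q): {s1, s2, s3, s6}.

{s1, s2, s3, s6}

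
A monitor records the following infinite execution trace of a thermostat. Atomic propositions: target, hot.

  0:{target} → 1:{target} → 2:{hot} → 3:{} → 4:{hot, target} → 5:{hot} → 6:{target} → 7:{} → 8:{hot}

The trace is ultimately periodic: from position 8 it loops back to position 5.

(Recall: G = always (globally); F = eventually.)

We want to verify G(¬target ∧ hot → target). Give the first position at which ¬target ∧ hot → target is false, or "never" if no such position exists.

Check ¬target ∧ hot → target at each position in order: 0 ✓, 1 ✓.
At position 2 the labels are {hot}, so ¬target ∧ hot → target is false there. This is the first violation.

2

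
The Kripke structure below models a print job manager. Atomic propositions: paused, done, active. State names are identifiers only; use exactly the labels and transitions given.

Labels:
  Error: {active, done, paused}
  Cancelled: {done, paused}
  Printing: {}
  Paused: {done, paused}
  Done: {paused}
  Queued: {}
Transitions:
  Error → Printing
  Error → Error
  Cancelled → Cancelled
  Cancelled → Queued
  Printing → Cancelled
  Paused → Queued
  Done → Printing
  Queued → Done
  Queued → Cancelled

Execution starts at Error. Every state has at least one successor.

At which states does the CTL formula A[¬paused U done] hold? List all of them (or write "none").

{Error, Cancelled, Printing, Paused}

States satisfying ¬paused: {Printing, Queued}.
States satisfying done: {Error, Cancelled, Paused}.
States satisfying A[¬paused U done]: {Error, Cancelled, Printing, Paused}.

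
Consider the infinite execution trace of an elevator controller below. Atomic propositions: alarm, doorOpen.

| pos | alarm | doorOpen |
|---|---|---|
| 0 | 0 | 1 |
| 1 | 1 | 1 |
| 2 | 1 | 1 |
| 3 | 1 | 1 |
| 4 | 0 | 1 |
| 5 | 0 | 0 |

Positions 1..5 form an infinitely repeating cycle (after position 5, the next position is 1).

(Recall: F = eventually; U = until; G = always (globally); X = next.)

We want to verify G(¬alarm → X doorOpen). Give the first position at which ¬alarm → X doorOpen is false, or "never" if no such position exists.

Check ¬alarm → X doorOpen at each position in order: 0 ✓, 1 ✓, 2 ✓, 3 ✓.
At position 4 the labels are {doorOpen} and the next position 5 has {}, so ¬alarm → X doorOpen is false there. This is the first violation.

4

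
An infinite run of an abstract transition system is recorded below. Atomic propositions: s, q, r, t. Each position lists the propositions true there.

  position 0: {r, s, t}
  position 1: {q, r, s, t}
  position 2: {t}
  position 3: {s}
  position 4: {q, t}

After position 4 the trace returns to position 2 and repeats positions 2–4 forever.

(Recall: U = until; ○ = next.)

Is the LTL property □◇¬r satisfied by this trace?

Holds

◇¬r holds at every position 0..4, and those are all positions ever visited, so □◇¬r holds.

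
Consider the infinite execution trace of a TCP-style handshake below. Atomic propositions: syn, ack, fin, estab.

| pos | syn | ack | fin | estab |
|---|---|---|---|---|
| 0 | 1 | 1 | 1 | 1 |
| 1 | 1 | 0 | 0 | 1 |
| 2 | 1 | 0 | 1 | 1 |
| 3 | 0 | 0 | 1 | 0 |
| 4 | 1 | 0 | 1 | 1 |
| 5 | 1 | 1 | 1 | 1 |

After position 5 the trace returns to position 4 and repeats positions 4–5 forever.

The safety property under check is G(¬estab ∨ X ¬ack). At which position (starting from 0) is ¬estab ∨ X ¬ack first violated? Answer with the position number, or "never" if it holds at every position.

4

Check ¬estab ∨ X ¬ack at each position in order: 0 ✓, 1 ✓, 2 ✓, 3 ✓.
At position 4 the labels are {estab, fin, syn} and the next position 5 has {ack, estab, fin, syn}, so ¬estab ∨ X ¬ack is false there. This is the first violation.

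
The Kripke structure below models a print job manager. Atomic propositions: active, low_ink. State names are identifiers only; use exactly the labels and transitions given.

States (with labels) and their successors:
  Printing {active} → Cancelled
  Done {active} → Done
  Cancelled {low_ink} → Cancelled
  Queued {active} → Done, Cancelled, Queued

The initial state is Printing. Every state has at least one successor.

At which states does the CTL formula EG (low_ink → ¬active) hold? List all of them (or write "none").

States satisfying low_ink → ¬active: {Printing, Done, Cancelled, Queued}.
States satisfying EG (low_ink → ¬active): {Printing, Done, Cancelled, Queued}.

{Printing, Done, Cancelled, Queued}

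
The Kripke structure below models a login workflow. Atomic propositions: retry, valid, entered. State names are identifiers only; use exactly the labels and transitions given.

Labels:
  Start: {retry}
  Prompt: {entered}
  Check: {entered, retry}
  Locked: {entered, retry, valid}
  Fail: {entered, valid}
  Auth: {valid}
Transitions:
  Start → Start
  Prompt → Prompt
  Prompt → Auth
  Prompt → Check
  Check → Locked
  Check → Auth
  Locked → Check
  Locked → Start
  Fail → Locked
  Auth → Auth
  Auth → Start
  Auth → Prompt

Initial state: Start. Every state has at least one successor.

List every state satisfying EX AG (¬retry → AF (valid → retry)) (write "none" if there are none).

{Start, Locked, Auth}

States satisfying AG (¬retry → AF (valid → retry)): {Start}.
States satisfying EX AG (¬retry → AF (valid → retry)): {Start, Locked, Auth}.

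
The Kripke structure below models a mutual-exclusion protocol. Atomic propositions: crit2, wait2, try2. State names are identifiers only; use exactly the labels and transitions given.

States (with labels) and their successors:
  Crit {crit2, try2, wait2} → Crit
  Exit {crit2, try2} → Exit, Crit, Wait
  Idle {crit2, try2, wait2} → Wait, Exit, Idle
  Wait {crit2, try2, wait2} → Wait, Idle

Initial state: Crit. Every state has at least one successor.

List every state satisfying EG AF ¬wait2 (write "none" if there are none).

States satisfying AF ¬wait2: {Exit}.
States satisfying EG AF ¬wait2: {Exit}.

{Exit}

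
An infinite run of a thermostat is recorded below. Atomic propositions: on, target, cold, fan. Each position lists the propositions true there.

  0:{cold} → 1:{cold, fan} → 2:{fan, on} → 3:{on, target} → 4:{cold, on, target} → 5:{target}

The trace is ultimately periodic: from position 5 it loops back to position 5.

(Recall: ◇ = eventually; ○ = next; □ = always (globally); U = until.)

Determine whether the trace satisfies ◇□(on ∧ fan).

No

□(on ∧ fan) is false at every position 0..5, so it never becomes true and ◇□(on ∧ fan) fails.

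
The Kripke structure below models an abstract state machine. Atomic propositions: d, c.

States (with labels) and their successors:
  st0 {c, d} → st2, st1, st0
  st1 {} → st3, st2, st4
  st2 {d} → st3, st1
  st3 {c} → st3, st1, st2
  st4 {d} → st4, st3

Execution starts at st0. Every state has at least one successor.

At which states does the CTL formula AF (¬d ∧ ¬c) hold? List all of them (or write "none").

{st1}

States satisfying ¬d ∧ ¬c: {st1}.
States satisfying AF (¬d ∧ ¬c): {st1}.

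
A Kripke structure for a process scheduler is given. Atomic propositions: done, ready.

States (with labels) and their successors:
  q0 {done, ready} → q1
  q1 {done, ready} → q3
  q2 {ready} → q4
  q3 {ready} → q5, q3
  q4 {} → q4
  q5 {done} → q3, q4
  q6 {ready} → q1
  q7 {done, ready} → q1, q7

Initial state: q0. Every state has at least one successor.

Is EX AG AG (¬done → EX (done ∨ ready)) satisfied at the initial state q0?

States satisfying AG AG (¬done → EX (done ∨ ready)): ∅.
States satisfying EX AG AG (¬done → EX (done ∨ ready)): ∅.
No suitable path/successor from q0 witnesses the formula.
q0 ∉ Sat(EX AG AG (¬done → EX (done ∨ ready))).

Violated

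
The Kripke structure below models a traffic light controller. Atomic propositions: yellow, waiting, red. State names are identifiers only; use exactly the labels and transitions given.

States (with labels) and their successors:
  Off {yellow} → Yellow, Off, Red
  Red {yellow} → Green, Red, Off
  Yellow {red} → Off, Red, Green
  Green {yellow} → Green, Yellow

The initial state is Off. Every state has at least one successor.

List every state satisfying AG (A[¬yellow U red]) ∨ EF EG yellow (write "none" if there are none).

{Off, Red, Yellow, Green}

States satisfying A[¬yellow U red]: {Yellow}.
States satisfying AG (A[¬yellow U red]): ∅.
States satisfying EG yellow: {Off, Red, Green}.
States satisfying EF EG yellow: {Off, Red, Yellow, Green}.
States satisfying AG (A[¬yellow U red]) ∨ EF EG yellow: {Off, Red, Yellow, Green}.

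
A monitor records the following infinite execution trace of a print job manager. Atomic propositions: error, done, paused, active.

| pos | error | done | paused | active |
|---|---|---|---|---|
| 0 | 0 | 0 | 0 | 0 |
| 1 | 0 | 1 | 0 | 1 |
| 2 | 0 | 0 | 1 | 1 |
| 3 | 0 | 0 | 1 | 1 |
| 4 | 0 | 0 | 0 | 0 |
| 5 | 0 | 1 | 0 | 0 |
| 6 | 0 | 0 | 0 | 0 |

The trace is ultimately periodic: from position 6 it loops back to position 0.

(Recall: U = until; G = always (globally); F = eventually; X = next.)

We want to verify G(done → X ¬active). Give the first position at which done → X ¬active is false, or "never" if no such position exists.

1

Check done → X ¬active at each position in order: 0 ✓.
At position 1 the labels are {active, done} and the next position 2 has {active, paused}, so done → X ¬active is false there. This is the first violation.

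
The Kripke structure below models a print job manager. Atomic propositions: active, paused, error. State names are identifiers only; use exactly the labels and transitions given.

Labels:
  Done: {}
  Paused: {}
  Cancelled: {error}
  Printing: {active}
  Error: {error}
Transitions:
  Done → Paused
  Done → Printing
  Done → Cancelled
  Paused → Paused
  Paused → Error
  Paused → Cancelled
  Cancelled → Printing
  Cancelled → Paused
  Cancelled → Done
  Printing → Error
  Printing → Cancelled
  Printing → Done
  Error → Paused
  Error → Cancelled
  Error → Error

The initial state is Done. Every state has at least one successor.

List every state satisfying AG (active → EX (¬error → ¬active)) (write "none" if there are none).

{Done, Paused, Cancelled, Printing, Error}

States satisfying active → EX (¬error → ¬active): {Done, Paused, Cancelled, Printing, Error}.
States satisfying AG (active → EX (¬error → ¬active)): {Done, Paused, Cancelled, Printing, Error}.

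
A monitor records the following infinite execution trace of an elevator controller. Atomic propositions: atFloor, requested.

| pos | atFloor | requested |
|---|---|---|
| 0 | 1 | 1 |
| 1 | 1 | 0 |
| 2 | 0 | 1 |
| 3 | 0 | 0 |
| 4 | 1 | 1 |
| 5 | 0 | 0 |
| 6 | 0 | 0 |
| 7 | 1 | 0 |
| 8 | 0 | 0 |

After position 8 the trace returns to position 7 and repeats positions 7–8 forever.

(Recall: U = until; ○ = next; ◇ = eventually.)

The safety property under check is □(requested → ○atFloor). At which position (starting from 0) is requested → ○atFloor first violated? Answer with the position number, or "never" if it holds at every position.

Check requested → ○atFloor at each position in order: 0 ✓, 1 ✓.
At position 2 the labels are {requested} and the next position 3 has {}, so requested → ○atFloor is false there. This is the first violation.

2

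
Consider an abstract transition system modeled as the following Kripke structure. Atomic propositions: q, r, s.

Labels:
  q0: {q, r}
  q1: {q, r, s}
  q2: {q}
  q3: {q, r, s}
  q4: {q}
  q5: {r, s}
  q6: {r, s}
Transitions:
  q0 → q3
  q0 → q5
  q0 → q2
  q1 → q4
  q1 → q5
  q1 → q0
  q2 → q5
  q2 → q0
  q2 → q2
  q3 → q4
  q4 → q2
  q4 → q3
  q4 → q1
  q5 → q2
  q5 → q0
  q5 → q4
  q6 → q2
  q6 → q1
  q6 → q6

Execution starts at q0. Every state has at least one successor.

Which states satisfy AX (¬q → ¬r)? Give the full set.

States satisfying ¬q → ¬r: {q0, q1, q2, q3, q4}.
States satisfying AX (¬q → ¬r): {q3, q4, q5}.

{q3, q4, q5}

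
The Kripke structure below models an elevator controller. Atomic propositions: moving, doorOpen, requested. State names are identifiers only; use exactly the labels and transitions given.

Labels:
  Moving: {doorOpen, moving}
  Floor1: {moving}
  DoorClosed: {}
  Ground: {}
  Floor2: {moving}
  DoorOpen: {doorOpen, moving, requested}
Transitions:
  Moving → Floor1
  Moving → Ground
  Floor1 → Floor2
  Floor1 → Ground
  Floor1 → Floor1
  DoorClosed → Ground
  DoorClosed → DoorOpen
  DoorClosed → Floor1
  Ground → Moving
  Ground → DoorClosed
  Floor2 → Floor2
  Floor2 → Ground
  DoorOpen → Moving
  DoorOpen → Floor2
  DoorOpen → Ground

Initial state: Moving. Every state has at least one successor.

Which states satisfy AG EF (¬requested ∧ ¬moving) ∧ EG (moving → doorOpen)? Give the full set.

States satisfying EF (¬requested ∧ ¬moving): {Moving, Floor1, DoorClosed, Ground, Floor2, DoorOpen}.
States satisfying AG EF (¬requested ∧ ¬moving): {Moving, Floor1, DoorClosed, Ground, Floor2, DoorOpen}.
States satisfying moving → doorOpen: {Moving, DoorClosed, Ground, DoorOpen}.
States satisfying EG (moving → doorOpen): {Moving, DoorClosed, Ground, DoorOpen}.
States satisfying AG EF (¬requested ∧ ¬moving) ∧ EG (moving → doorOpen): {Moving, DoorClosed, Ground, DoorOpen}.

{Moving, DoorClosed, Ground, DoorOpen}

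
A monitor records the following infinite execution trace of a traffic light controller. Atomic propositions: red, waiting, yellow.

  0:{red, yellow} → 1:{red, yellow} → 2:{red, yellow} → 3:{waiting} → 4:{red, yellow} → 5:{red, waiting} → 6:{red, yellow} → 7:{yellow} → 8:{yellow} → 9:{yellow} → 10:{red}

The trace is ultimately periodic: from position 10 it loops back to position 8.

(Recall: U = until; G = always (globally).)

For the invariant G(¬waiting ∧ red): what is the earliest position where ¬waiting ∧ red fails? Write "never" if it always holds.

Check ¬waiting ∧ red at each position in order: 0 ✓, 1 ✓, 2 ✓.
At position 3 the labels are {waiting}, so ¬waiting ∧ red is false there. This is the first violation.

3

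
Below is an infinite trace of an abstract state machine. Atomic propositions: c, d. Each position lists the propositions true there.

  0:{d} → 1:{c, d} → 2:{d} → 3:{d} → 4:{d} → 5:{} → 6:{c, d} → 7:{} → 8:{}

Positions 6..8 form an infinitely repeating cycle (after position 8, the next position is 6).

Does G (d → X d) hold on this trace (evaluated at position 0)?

Violated

d → X d must hold at every position from 0 onward. It fails at position 4, so G (d → X d) is false.
Positions where d holds: 0, 1, 2, 3, 4, 6.
Check X d at each: 0→ok, 1→ok, 2→ok, 3→ok, 4→fails, 6→fails.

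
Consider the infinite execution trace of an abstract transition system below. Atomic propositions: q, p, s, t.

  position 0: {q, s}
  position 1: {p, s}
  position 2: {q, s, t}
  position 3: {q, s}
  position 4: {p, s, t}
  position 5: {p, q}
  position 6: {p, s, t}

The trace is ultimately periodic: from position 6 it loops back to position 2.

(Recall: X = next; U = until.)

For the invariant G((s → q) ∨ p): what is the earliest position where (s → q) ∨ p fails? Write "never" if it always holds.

never

(s → q) ∨ p holds at every position 0..6, and those are all the positions the trace ever visits, so the invariant G((s → q) ∨ p) is never violated.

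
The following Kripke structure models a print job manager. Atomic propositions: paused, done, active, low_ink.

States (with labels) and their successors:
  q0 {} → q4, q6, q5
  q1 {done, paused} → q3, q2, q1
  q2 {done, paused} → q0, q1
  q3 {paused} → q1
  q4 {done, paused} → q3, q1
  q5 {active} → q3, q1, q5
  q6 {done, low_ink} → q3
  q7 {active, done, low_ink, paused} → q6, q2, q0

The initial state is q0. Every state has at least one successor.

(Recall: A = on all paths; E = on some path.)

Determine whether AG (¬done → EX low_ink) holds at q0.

Violated

States satisfying ¬done → EX low_ink: {q0, q1, q2, q4, q6, q7}.
States satisfying AG (¬done → EX low_ink): ∅.
q3 is reachable from q0 and violates ¬done → EX low_ink, so AG fails at q0.
q0 ∉ Sat(AG (¬done → EX low_ink)).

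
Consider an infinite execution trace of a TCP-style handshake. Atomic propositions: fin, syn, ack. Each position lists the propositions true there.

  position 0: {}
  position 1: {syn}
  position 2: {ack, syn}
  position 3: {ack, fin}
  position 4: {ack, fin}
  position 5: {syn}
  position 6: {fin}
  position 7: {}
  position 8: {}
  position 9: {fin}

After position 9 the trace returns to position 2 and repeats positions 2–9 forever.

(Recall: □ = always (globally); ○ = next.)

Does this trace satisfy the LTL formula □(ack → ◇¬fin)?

Yes

ack → ◇¬fin holds at every position 0..9, and those are all positions ever visited, so □(ack → ◇¬fin) holds.
Positions where ack holds: 2, 3, 4.
Check ◇¬fin at each: 2→ok, 3→ok, 4→ok.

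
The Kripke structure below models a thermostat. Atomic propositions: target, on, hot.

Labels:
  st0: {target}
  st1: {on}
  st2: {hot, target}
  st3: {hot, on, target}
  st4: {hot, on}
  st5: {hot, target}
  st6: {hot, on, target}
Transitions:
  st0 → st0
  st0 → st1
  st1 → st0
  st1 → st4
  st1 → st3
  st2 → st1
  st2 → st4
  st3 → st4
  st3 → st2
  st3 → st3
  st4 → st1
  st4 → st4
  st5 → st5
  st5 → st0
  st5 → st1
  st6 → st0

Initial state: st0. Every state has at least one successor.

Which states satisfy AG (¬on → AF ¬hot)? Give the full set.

States satisfying ¬on → AF ¬hot: {st0, st1, st3, st4, st6}.
States satisfying AG (¬on → AF ¬hot): ∅.

none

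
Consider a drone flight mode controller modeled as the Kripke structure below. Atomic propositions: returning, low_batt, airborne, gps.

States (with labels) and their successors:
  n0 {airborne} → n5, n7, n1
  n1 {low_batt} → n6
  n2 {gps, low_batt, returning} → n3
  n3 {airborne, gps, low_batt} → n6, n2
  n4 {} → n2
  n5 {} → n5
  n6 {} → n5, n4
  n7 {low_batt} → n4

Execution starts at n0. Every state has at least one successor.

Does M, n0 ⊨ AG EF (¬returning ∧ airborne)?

Does not hold

States satisfying EF (¬returning ∧ airborne): {n0, n1, n2, n3, n4, n6, n7}.
States satisfying AG EF (¬returning ∧ airborne): ∅.
n5 is reachable from n0 and violates EF (¬returning ∧ airborne), so AG fails at n0.
n0 ∉ Sat(AG EF (¬returning ∧ airborne)).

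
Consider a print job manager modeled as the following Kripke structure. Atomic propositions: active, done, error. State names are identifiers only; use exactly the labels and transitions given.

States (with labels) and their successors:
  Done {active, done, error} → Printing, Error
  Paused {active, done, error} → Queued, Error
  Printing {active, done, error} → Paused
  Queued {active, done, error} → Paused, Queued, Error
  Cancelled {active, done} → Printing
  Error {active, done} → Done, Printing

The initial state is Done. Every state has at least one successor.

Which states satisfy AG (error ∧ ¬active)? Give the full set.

States satisfying error ∧ ¬active: ∅.
States satisfying AG (error ∧ ¬active): ∅.

none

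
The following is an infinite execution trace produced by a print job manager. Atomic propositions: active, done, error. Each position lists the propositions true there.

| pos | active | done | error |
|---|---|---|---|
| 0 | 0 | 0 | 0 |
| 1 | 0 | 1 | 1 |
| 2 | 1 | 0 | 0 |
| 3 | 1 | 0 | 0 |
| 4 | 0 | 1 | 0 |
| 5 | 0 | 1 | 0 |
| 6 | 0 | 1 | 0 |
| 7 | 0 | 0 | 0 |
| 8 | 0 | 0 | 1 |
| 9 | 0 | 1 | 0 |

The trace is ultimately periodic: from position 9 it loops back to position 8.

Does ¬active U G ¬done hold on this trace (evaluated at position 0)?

Walking from position 0: at position 2, G ¬done has not yet held and ¬active fails, so ¬active U G ¬done is false.

No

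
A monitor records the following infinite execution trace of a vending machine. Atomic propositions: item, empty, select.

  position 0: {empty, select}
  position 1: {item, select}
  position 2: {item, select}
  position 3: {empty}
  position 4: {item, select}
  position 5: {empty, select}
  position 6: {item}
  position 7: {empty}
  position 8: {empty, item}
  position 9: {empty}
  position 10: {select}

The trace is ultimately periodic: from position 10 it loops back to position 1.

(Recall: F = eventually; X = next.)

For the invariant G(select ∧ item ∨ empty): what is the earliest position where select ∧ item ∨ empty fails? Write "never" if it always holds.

6

Check select ∧ item ∨ empty at each position in order: 0 ✓, 1 ✓, 2 ✓, 3 ✓, 4 ✓, 5 ✓.
At position 6 the labels are {item}, so select ∧ item ∨ empty is false there. This is the first violation.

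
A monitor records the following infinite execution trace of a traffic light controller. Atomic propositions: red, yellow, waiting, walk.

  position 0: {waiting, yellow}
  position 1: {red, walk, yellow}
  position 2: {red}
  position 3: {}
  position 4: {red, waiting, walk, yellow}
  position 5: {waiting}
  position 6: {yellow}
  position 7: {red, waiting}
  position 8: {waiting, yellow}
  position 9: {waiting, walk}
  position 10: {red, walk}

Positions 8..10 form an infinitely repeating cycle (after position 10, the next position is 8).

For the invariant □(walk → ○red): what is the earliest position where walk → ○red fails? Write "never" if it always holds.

4

Check walk → ○red at each position in order: 0 ✓, 1 ✓, 2 ✓, 3 ✓.
At position 4 the labels are {red, waiting, walk, yellow} and the next position 5 has {waiting}, so walk → ○red is false there. This is the first violation.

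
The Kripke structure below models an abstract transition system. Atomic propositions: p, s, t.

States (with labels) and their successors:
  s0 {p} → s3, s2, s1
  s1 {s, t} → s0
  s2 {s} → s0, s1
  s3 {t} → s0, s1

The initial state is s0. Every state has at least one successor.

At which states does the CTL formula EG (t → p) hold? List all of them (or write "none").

States satisfying t → p: {s0, s2}.
States satisfying EG (t → p): {s0, s2}.

{s0, s2}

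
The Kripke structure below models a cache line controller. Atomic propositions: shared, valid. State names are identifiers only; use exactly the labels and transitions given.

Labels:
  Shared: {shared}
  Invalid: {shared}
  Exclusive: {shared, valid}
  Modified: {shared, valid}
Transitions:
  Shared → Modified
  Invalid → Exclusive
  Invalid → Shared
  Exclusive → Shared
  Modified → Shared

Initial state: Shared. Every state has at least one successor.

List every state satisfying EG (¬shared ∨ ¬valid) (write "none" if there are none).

none

States satisfying ¬shared ∨ ¬valid: {Shared, Invalid}.
States satisfying EG (¬shared ∨ ¬valid): ∅.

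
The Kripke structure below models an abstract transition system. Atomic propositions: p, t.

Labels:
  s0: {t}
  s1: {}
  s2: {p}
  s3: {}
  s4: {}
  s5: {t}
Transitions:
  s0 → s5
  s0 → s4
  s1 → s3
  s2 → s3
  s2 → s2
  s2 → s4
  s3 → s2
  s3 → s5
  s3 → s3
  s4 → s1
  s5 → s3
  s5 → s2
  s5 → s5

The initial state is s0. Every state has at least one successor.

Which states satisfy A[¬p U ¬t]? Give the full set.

{s1, s2, s3, s4}

States satisfying ¬p: {s0, s1, s3, s4, s5}.
States satisfying ¬t: {s1, s2, s3, s4}.
States satisfying A[¬p U ¬t]: {s1, s2, s3, s4}.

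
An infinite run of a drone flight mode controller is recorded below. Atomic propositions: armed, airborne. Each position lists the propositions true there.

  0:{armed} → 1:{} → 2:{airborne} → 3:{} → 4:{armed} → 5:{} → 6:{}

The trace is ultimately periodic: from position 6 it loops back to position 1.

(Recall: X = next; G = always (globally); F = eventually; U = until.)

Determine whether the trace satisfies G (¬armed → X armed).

No

¬armed → X armed must hold at every position from 0 onward. It fails at position 1, so G (¬armed → X armed) is false.
Positions where ¬armed holds: 1, 2, 3, 5, 6.
Check X armed at each: 1→fails, 2→fails, 3→ok, 5→fails, 6→fails.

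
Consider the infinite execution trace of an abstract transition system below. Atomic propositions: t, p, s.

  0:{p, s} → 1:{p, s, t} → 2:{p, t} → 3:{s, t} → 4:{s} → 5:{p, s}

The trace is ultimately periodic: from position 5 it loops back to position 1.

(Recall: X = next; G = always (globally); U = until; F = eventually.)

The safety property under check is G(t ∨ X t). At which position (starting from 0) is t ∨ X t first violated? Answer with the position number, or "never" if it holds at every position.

Check t ∨ X t at each position in order: 0 ✓, 1 ✓, 2 ✓, 3 ✓.
At position 4 the labels are {s} and the next position 5 has {p, s}, so t ∨ X t is false there. This is the first violation.

4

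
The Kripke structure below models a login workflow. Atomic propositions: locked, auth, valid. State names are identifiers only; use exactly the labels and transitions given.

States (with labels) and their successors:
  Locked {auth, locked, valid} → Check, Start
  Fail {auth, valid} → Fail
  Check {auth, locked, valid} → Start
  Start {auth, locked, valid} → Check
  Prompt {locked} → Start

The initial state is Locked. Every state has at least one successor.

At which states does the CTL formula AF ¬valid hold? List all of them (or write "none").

States satisfying ¬valid: {Prompt}.
States satisfying AF ¬valid: {Prompt}.

{Prompt}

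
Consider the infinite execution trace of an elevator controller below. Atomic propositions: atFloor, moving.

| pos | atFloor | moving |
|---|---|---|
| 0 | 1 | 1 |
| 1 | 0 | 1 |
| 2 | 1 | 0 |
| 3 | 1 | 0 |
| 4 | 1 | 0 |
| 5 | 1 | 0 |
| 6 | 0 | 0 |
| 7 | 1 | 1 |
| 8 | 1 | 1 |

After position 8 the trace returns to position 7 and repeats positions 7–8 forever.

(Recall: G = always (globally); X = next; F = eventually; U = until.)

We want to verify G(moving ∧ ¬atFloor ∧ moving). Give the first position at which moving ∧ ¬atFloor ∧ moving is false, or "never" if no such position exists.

At position 0 the labels are {atFloor, moving}, so moving ∧ ¬atFloor ∧ moving is false there. This is the first violation.

0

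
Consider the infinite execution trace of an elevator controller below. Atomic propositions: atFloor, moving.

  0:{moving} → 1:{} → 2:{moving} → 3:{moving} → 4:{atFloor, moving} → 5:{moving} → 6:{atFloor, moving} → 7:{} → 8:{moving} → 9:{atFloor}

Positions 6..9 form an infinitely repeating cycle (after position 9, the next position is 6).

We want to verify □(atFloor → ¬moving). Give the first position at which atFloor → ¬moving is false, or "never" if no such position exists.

4

Check atFloor → ¬moving at each position in order: 0 ✓, 1 ✓, 2 ✓, 3 ✓.
At position 4 the labels are {atFloor, moving}, so atFloor → ¬moving is false there. This is the first violation.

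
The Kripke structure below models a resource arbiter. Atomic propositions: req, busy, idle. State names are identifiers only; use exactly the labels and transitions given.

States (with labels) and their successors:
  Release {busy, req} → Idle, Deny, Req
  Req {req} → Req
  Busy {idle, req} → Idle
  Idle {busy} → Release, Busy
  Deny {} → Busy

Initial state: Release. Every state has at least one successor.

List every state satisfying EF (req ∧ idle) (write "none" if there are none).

{Release, Busy, Idle, Deny}

States satisfying req ∧ idle: {Busy}.
States satisfying EF (req ∧ idle): {Release, Busy, Idle, Deny}.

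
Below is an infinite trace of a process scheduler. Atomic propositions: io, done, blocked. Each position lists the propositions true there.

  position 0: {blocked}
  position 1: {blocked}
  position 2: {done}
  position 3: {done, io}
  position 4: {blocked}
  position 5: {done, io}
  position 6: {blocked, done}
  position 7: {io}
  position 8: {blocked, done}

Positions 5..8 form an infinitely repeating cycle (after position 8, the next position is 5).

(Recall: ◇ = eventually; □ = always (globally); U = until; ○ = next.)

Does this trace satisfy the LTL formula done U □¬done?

Violated

Walking from position 0: at position 0, □¬done has not yet held and done fails, so done U □¬done is false.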